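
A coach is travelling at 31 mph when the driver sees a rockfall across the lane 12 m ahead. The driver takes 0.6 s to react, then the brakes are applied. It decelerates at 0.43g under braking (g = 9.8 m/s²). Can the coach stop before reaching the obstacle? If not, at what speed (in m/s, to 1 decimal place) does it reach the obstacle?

31 mph × 0.44704 = 13.8582 m/s.
a = 0.43 × 9.8 = 4.214 m/s².
Reaction distance = 13.8582 × 0.6 = 8.315 m.
Braking distance needed to stop: v²/(2a) = 192.050 / 8.428 = 22.787 m, so total needed = 8.315 + 22.787 = 31.102 m > 12 m — it cannot stop.
Distance remaining when braking begins: 12 − 8.315 = 3.685 m.
v² = v₀² − 2a·d = 192.050 − 2 × 4.214 × 3.685 = 160.993 m²/s².
v = √160.993 = 12.688 m/s.

No — it strikes the obstacle at 12.7 m/s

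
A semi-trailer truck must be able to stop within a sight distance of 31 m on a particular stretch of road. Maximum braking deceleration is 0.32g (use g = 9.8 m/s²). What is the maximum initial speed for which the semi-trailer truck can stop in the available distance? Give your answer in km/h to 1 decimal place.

Maximum speed ≈ 50.2 km/h

a = 0.32 × 9.8 = 3.136 m/s².
v²/(2a) = d ⇒ v = √(2 × 3.136 × 31) = √194.43 = 13.9438 m/s.
13.9438 m/s × 3.6 = 50.198 km/h.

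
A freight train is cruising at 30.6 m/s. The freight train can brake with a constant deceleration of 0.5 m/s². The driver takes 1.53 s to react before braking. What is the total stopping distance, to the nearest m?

Reaction distance = v·t_r = 30.6000 × 1.53 = 46.818 m.
Braking distance = v²/(2a) = 30.6000² / (2 × 0.500) = 936.360 / 1.000 = 936.360 m.
Total = 46.818 + 936.360 = 983.178 m.

Total stopping distance ≈ 983 m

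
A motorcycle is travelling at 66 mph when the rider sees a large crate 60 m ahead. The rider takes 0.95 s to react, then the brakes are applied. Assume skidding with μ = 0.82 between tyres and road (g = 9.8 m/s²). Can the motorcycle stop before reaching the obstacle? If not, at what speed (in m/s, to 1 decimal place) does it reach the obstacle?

66 mph × 0.44704 = 29.5046 m/s.
a = μg = 0.82 × 9.8 = 8.036 m/s².
Reaction distance = 29.5046 × 0.95 = 28.029 m.
Braking distance needed to stop: v²/(2a) = 870.521 / 16.072 = 54.164 m, so total needed = 28.029 + 54.164 = 82.193 m > 60 m — it cannot stop.
Distance remaining when braking begins: 60 − 28.029 = 31.971 m.
v² = v₀² − 2a·d = 870.521 − 2 × 8.036 × 31.971 = 356.683 m²/s².
v = √356.683 = 18.886 m/s.

No — it strikes the obstacle at 18.9 m/s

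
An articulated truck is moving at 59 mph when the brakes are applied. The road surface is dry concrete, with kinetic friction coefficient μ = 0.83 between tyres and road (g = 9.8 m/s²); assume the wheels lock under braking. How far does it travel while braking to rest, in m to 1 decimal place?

59 mph × 0.44704 = 26.3754 m/s.
a = μg = 0.83 × 9.8 = 8.134 m/s².
Braking distance = v²/(2a) = 26.3754² / (2 × 8.134) = 695.662 / 16.268 = 42.763 m.

Braking distance ≈ 42.8 m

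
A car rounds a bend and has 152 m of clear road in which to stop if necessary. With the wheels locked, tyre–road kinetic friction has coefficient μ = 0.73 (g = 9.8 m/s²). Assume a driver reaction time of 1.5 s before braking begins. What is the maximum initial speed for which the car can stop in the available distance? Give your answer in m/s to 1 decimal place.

a = μg = 0.73 × 9.8 = 7.154 m/s².
Stopping distance: v·t_r + v²/(2a) = 152 with t_r = 1.5 s and a = 7.154 m/s².
So v² + 21.462 v − 2174.82 = 0.
Positive root: v = −a·t_r + √((a·t_r)² + 2a·d) = −10.731 + √(115.154 + 2174.82) = 37.1227 m/s.

Maximum speed ≈ 37.1 m/s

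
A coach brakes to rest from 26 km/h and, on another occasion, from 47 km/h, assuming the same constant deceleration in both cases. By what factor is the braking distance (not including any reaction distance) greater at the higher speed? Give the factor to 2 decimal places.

Factor ≈ 3.27

Braking distance d = v²/(2a), so with a fixed, d ∝ v².
Factor = (47/26)² = 1.8077² = 3.2678.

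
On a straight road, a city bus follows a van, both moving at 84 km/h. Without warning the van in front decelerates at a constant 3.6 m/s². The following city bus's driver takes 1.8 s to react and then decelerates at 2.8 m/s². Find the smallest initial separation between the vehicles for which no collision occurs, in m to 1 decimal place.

84 km/h ÷ 3.6 = 23.3333 m/s.
Leader travels v²/(2a_L) = 544.443 / 7.200 = 75.617 m before stopping.
Follower covers v·t_r = 23.3333 × 1.8 = 42.000 m while reacting, then v²/(2a_F) = 544.443 / 5.600 = 97.222 m while braking, for a total of 42.000 + 97.222 = 139.222 m.
Since a_F ≤ a_L and the follower starts braking later, the follower is never slower than the leader, so the closest approach is when both have stopped.
Minimum gap = 139.222 − 75.617 = 63.605 m.

Minimum gap ≈ 63.6 m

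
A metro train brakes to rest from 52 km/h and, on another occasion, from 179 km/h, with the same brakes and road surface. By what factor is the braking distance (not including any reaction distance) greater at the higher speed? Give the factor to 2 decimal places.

Braking distance d = v²/(2a), so with a fixed, d ∝ v².
Factor = (179/52)² = 3.4423² = 11.8494.

Factor ≈ 11.85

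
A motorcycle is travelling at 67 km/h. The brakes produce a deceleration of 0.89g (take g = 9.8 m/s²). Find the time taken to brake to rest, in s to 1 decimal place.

Braking time ≈ 2.1 s

67 km/h ÷ 3.6 = 18.6111 m/s.
a = 0.89 × 9.8 = 8.722 m/s².
Braking time = v/a = 18.6111 / 8.722 = 2.134 s.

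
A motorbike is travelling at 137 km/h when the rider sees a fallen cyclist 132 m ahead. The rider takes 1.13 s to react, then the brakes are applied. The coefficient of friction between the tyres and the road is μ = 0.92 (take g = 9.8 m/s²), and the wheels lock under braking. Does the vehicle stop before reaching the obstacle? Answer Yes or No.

Yes

137 km/h ÷ 3.6 = 38.0556 m/s.
a = μg = 0.92 × 9.8 = 9.016 m/s².
Reaction distance = 38.0556 × 1.13 = 43.003 m.
Braking distance = v²/(2a) = 1448.229 / 18.032 = 80.314 m.
Total stopping distance = 43.003 + 80.314 = 123.317 m, vs 132 m available — it stops with 132 − 123.317 = 8.683 m to spare.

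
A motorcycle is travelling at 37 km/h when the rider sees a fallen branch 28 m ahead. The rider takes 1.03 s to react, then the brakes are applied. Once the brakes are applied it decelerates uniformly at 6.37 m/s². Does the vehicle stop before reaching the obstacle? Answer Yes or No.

Yes

37 km/h ÷ 3.6 = 10.2778 m/s.
Reaction distance = 10.2778 × 1.03 = 10.586 m.
Braking distance = v²/(2a) = 105.633 / 12.740 = 8.291 m.
Total stopping distance = 10.586 + 8.291 = 18.877 m, vs 28 m available — it stops with 28 − 18.877 = 9.123 m to spare.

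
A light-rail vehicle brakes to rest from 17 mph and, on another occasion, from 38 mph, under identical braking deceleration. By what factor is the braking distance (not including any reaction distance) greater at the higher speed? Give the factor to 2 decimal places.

Factor ≈ 5.00

Braking distance d = v²/(2a), so with a fixed, d ∝ v².
Factor = (38/17)² = 2.2353² = 4.9966.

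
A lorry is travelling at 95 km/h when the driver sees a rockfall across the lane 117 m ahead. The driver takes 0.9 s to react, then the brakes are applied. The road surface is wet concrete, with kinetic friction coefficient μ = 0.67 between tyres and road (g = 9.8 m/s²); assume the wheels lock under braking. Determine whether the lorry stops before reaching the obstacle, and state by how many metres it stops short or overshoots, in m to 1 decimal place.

95 km/h ÷ 3.6 = 26.3889 m/s.
a = μg = 0.67 × 9.8 = 6.566 m/s².
Reaction distance = 26.3889 × 0.9 = 23.750 m.
Braking distance = v²/(2a) = 696.374 / 13.132 = 53.029 m.
Total stopping distance = 23.750 + 53.029 = 76.779 m, vs 117 m available — it stops with 117 − 76.779 = 40.221 m to spare.

Yes — it stops 40.2 m short of the obstacle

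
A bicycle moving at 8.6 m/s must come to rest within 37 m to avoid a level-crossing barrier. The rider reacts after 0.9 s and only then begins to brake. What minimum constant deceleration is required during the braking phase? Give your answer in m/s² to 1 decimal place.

Required deceleration ≈ 1.3 m/s²

Distance covered during reaction = 8.6000 × 0.9 = 7.740 m.
Distance available for braking: 37 − 7.740 = 29.260 m.
v² = 2a·d ⇒ a = v²/(2d) = 8.6000² / (2 × 29.260) = 73.960 / 58.520 = 1.2638 m/s².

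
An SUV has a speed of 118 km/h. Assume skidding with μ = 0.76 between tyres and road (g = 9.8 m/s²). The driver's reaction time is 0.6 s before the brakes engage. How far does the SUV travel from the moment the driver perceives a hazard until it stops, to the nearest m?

118 km/h ÷ 3.6 = 32.7778 m/s.
a = μg = 0.76 × 9.8 = 7.448 m/s².
Reaction distance = v·t_r = 32.7778 × 0.6 = 19.667 m.
Braking distance = v²/(2a) = 32.7778² / (2 × 7.448) = 1074.384 / 14.896 = 72.126 m.
Total = 19.667 + 72.126 = 91.793 m.

Total stopping distance ≈ 92 m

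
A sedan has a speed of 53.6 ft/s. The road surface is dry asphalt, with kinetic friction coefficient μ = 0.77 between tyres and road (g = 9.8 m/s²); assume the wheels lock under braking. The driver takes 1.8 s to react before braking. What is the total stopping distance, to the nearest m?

Total stopping distance ≈ 47 m

53.6 ft/s × 0.3048 = 16.3373 m/s.
a = μg = 0.77 × 9.8 = 7.546 m/s².
Reaction distance = v·t_r = 16.3373 × 1.8 = 29.407 m.
Braking distance = v²/(2a) = 16.3373² / (2 × 7.546) = 266.907 / 15.092 = 17.685 m.
Total = 29.407 + 17.685 = 47.092 m.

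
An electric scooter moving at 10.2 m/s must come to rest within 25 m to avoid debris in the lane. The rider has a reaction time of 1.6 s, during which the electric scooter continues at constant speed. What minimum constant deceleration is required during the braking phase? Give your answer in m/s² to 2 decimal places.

Distance covered during reaction = 10.2000 × 1.6 = 16.320 m.
Distance available for braking: 25 − 16.320 = 8.680 m.
v² = 2a·d ⇒ a = v²/(2d) = 10.2000² / (2 × 8.680) = 104.040 / 17.360 = 5.9931 m/s².

Required deceleration ≈ 5.99 m/s²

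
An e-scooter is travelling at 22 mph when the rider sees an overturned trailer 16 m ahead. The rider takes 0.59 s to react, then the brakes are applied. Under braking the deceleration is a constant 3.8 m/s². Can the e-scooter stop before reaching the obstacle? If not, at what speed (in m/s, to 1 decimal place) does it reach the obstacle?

22 mph × 0.44704 = 9.8349 m/s.
Reaction distance = 9.8349 × 0.59 = 5.803 m.
Braking distance needed to stop: v²/(2a) = 96.725 / 7.600 = 12.727 m, so total needed = 5.803 + 12.727 = 18.530 m > 16 m — it cannot stop.
Distance remaining when braking begins: 16 − 5.803 = 10.197 m.
v² = v₀² − 2a·d = 96.725 − 2 × 3.800 × 10.197 = 19.228 m²/s².
v = √19.228 = 4.385 m/s.

No — it strikes the obstacle at 4.4 m/s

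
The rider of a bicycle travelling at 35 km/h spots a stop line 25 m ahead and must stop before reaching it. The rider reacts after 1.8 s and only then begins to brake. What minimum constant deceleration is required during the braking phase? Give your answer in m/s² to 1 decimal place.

35 km/h ÷ 3.6 = 9.7222 m/s.
Distance covered during reaction = 9.7222 × 1.8 = 17.500 m.
Distance available for braking: 25 − 17.500 = 7.500 m.
v² = 2a·d ⇒ a = v²/(2d) = 9.7222² / (2 × 7.500) = 94.521 / 15.000 = 6.3014 m/s².

Required deceleration ≈ 6.3 m/s²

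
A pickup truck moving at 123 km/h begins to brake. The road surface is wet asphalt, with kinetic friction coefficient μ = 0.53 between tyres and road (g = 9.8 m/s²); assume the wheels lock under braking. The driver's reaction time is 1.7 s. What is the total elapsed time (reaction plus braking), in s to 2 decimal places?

Total time ≈ 8.28 s

123 km/h ÷ 3.6 = 34.1667 m/s.
a = μg = 0.53 × 9.8 = 5.194 m/s².
Braking time = v/a = 34.1667 / 5.194 = 6.578 s.
Total = 1.7 + 6.578 = 8.278 s.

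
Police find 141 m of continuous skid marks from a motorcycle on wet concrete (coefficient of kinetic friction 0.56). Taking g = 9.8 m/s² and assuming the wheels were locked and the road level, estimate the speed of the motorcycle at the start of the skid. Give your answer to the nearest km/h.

Deceleration a = μg = 0.56 × 9.8 = 5.488 m/s².
v = √(2a·d) = √(2 × 5.488 × 141) = √1547.616 = 39.3398 m/s.
= 39.3398 × 3.6 = 141.623 km/h.

Initial speed ≈ 142 km/h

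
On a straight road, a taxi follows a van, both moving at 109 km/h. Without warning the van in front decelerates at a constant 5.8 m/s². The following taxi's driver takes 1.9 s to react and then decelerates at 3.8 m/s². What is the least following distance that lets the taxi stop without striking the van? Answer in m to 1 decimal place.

Minimum gap ≈ 99.1 m

109 km/h ÷ 3.6 = 30.2778 m/s.
Leader travels v²/(2a_L) = 916.745 / 11.600 = 79.030 m before stopping.
Follower covers v·t_r = 30.2778 × 1.9 = 57.528 m while reacting, then v²/(2a_F) = 916.745 / 7.600 = 120.624 m while braking, for a total of 57.528 + 120.624 = 178.152 m.
Since a_F ≤ a_L and the follower starts braking later, the follower is never slower than the leader, so the closest approach is when both have stopped.
Minimum gap = 178.152 − 79.030 = 99.122 m.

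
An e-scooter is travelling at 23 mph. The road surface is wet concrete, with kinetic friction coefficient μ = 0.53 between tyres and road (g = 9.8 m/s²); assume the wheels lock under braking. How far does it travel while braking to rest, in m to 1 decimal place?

Braking distance ≈ 10.2 m

23 mph × 0.44704 = 10.2819 m/s.
a = μg = 0.53 × 9.8 = 5.194 m/s².
Braking distance = v²/(2a) = 10.2819² / (2 × 5.194) = 105.717 / 10.388 = 10.177 m.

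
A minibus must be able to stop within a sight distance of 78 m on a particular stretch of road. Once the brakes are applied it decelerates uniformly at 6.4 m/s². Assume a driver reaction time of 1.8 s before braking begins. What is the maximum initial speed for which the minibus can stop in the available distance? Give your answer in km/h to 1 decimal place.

Stopping distance: v·t_r + v²/(2a) = 78 with t_r = 1.8 s and a = 6.400 m/s².
So v² + 23.040 v − 998.40 = 0.
Positive root: v = −a·t_r + √((a·t_r)² + 2a·d) = −11.520 + √(132.710 + 998.40) = 22.1120 m/s.
22.1120 m/s × 3.6 = 79.603 km/h.

Maximum speed ≈ 79.6 km/h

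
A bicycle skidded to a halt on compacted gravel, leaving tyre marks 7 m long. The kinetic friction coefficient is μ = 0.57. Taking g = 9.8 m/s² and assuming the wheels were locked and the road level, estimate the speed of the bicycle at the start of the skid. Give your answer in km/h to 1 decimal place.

Initial speed ≈ 31.8 km/h

Deceleration a = μg = 0.57 × 9.8 = 5.586 m/s².
v = √(2a·d) = √(2 × 5.586 × 7) = √78.204 = 8.8433 m/s.
= 8.8433 × 3.6 = 31.836 km/h.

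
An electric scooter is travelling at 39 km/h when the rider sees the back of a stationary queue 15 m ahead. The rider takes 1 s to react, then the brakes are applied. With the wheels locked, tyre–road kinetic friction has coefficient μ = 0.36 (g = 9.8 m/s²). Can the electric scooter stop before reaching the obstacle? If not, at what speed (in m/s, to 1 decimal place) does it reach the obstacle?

No — it strikes the obstacle at 9.4 m/s

39 km/h ÷ 3.6 = 10.8333 m/s.
a = μg = 0.36 × 9.8 = 3.528 m/s².
Reaction distance = 10.8333 × 1 = 10.833 m.
Braking distance needed to stop: v²/(2a) = 117.360 / 7.056 = 16.633 m, so total needed = 10.833 + 16.633 = 27.466 m > 15 m — it cannot stop.
Distance remaining when braking begins: 15 − 10.833 = 4.167 m.
v² = v₀² − 2a·d = 117.360 − 2 × 3.528 × 4.167 = 87.958 m²/s².
v = √87.958 = 9.379 m/s.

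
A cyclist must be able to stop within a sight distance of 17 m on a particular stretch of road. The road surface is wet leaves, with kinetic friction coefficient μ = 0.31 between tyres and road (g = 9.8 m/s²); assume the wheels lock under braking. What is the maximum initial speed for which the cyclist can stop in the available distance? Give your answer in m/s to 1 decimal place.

a = μg = 0.31 × 9.8 = 3.038 m/s².
v²/(2a) = d ⇒ v = √(2 × 3.038 × 17) = √103.29 = 10.1632 m/s.

Maximum speed ≈ 10.2 m/s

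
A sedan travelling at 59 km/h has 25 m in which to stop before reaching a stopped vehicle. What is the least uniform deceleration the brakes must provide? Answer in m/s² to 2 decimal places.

59 km/h ÷ 3.6 = 16.3889 m/s.
v² = 2a·d ⇒ a = v²/(2d) = 16.3889² / (2 × 25.000) = 268.596 / 50.000 = 5.3719 m/s².

Required deceleration ≈ 5.37 m/s²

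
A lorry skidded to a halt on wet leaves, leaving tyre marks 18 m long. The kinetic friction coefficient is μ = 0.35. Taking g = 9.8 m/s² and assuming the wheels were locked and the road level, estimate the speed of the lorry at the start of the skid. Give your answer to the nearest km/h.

Initial speed ≈ 40 km/h

Deceleration a = μg = 0.35 × 9.8 = 3.430 m/s².
v = √(2a·d) = √(2 × 3.430 × 18) = √123.480 = 11.1122 m/s.
= 11.1122 × 3.6 = 40.004 km/h.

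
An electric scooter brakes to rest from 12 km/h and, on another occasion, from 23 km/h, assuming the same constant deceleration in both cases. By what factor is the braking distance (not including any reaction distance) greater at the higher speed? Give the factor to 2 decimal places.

Factor ≈ 3.67

Braking distance d = v²/(2a), so with a fixed, d ∝ v².
Factor = (23/12)² = 1.9167² = 3.6737.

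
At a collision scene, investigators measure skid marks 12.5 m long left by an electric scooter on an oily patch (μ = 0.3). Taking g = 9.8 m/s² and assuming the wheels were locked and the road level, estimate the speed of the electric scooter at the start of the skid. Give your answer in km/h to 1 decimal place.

Deceleration a = μg = 0.3 × 9.8 = 2.940 m/s².
v = √(2a·d) = √(2 × 2.940 × 12.5) = √73.500 = 8.5732 m/s.
= 8.5732 × 3.6 = 30.864 km/h.

Initial speed ≈ 30.9 km/h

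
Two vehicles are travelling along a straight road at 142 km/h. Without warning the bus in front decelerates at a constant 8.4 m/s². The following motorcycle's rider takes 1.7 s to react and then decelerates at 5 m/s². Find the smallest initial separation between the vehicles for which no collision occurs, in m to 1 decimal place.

Minimum gap ≈ 130.0 m

142 km/h ÷ 3.6 = 39.4444 m/s.
Leader travels v²/(2a_L) = 1555.861 / 16.800 = 92.611 m before stopping.
Follower covers v·t_r = 39.4444 × 1.7 = 67.055 m while reacting, then v²/(2a_F) = 1555.861 / 10.000 = 155.586 m while braking, for a total of 67.055 + 155.586 = 222.641 m.
Since a_F ≤ a_L and the follower starts braking later, the follower is never slower than the leader, so the closest approach is when both have stopped.
Minimum gap = 222.641 − 92.611 = 130.030 m.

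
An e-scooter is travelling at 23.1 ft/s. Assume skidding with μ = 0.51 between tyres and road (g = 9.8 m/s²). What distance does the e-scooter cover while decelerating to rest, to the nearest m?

23.1 ft/s × 0.3048 = 7.0409 m/s.
a = μg = 0.51 × 9.8 = 4.998 m/s².
Braking distance = v²/(2a) = 7.0409² / (2 × 4.998) = 49.574 / 9.996 = 4.959 m.

Braking distance ≈ 5 m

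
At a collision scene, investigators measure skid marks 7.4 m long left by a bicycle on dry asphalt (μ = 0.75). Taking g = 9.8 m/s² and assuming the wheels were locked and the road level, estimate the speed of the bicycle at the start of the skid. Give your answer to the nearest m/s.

Deceleration a = μg = 0.75 × 9.8 = 7.350 m/s².
v = √(2a·d) = √(2 × 7.350 × 7.4) = √108.780 = 10.4298 m/s.

Initial speed ≈ 10 m/s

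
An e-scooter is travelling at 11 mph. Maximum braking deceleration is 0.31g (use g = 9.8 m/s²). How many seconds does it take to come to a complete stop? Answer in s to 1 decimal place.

11 mph × 0.44704 = 4.9174 m/s.
a = 0.31 × 9.8 = 3.038 m/s².
Braking time = v/a = 4.9174 / 3.038 = 1.619 s.

Braking time ≈ 1.6 s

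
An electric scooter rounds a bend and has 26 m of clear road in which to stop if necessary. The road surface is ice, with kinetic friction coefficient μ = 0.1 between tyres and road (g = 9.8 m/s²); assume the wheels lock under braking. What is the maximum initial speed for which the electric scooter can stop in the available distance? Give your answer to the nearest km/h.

a = μg = 0.1 × 9.8 = 0.980 m/s².
v²/(2a) = d ⇒ v = √(2 × 0.980 × 26) = √50.96 = 7.1386 m/s.
7.1386 m/s × 3.6 = 25.699 km/h.

Maximum speed ≈ 26 km/h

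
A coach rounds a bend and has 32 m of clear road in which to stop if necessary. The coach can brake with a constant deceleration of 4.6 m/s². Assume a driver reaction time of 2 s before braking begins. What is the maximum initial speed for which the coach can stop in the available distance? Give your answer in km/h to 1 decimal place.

Stopping distance: v·t_r + v²/(2a) = 32 with t_r = 2 s and a = 4.600 m/s².
So v² + 18.400 v − 294.40 = 0.
Positive root: v = −a·t_r + √((a·t_r)² + 2a·d) = −9.200 + √(84.640 + 294.40) = 10.2689 m/s.
10.2689 m/s × 3.6 = 36.968 km/h.

Maximum speed ≈ 37.0 km/h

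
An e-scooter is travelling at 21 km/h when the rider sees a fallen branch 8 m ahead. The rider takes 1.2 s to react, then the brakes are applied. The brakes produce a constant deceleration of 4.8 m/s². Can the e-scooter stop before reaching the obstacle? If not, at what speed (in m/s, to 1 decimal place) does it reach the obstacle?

No — it strikes the obstacle at 4.9 m/s

21 km/h ÷ 3.6 = 5.8333 m/s.
Reaction distance = 5.8333 × 1.2 = 7.000 m.
Braking distance needed to stop: v²/(2a) = 34.027 / 9.600 = 3.544 m, so total needed = 7.000 + 3.544 = 10.544 m > 8 m — it cannot stop.
Distance remaining when braking begins: 8 − 7.000 = 1.000 m.
v² = v₀² − 2a·d = 34.027 − 2 × 4.800 × 1.000 = 24.427 m²/s².
v = √24.427 = 4.942 m/s.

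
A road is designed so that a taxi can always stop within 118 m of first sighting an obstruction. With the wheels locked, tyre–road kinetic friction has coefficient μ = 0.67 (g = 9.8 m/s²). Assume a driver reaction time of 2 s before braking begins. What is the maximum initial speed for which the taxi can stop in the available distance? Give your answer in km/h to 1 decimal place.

Maximum speed ≈ 102.1 km/h

a = μg = 0.67 × 9.8 = 6.566 m/s².
Stopping distance: v·t_r + v²/(2a) = 118 with t_r = 2 s and a = 6.566 m/s².
So v² + 26.264 v − 1549.58 = 0.
Positive root: v = −a·t_r + √((a·t_r)² + 2a·d) = −13.132 + √(172.449 + 1549.58) = 28.3653 m/s.
28.3653 m/s × 3.6 = 102.115 km/h.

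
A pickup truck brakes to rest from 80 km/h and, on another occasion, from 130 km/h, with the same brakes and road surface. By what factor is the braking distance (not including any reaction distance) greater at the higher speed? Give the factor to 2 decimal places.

Factor ≈ 2.64

Braking distance d = v²/(2a), so with a fixed, d ∝ v².
Factor = (130/80)² = 1.6250² = 2.6406.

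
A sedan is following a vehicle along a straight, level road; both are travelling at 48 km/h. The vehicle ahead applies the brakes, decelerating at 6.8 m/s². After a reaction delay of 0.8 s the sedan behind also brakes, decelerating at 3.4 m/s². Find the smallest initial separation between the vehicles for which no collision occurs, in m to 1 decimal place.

48 km/h ÷ 3.6 = 13.3333 m/s.
Leader travels v²/(2a_L) = 177.777 / 13.600 = 13.072 m before stopping.
Follower covers v·t_r = 13.3333 × 0.8 = 10.667 m while reacting, then v²/(2a_F) = 177.777 / 6.800 = 26.144 m while braking, for a total of 10.667 + 26.144 = 36.811 m.
Since a_F ≤ a_L and the follower starts braking later, the follower is never slower than the leader, so the closest approach is when both have stopped.
Minimum gap = 36.811 − 13.072 = 23.739 m.

Minimum gap ≈ 23.7 m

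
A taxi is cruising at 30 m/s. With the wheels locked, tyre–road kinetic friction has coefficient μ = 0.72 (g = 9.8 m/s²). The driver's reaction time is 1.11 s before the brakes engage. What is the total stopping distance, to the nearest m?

Total stopping distance ≈ 97 m

a = μg = 0.72 × 9.8 = 7.056 m/s².
Reaction distance = v·t_r = 30.0000 × 1.11 = 33.300 m.
Braking distance = v²/(2a) = 30.0000² / (2 × 7.056) = 900.000 / 14.112 = 63.776 m.
Total = 33.300 + 63.776 = 97.076 m.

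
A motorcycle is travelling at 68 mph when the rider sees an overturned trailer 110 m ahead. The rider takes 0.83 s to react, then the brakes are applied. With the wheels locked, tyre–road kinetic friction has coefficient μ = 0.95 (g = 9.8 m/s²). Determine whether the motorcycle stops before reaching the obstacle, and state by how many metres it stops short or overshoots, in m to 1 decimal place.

Yes — it stops 35.1 m short of the obstacle

68 mph × 0.44704 = 30.3987 m/s.
a = μg = 0.95 × 9.8 = 9.310 m/s².
Reaction distance = 30.3987 × 0.83 = 25.231 m.
Braking distance = v²/(2a) = 924.081 / 18.620 = 49.628 m.
Total stopping distance = 25.231 + 49.628 = 74.859 m, vs 110 m available — it stops with 110 − 74.859 = 35.141 m to spare.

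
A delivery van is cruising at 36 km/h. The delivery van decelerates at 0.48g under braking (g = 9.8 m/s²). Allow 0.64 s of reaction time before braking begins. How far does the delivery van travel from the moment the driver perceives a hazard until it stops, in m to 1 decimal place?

36 km/h ÷ 3.6 = 10.0000 m/s.
a = 0.48 × 9.8 = 4.704 m/s².
Reaction distance = v·t_r = 10.0000 × 0.64 = 6.400 m.
Braking distance = v²/(2a) = 10.0000² / (2 × 4.704) = 100.000 / 9.408 = 10.629 m.
Total = 6.400 + 10.629 = 17.029 m.

Total stopping distance ≈ 17.0 m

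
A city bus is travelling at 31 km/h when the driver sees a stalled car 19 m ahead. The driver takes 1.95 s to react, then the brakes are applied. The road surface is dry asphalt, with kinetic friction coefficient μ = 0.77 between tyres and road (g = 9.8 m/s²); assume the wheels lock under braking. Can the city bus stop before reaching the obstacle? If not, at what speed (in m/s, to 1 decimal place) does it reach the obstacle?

No — it strikes the obstacle at 6.4 m/s

31 km/h ÷ 3.6 = 8.6111 m/s.
a = μg = 0.77 × 9.8 = 7.546 m/s².
Reaction distance = 8.6111 × 1.95 = 16.792 m.
Braking distance needed to stop: v²/(2a) = 74.151 / 15.092 = 4.913 m, so total needed = 16.792 + 4.913 = 21.705 m > 19 m — it cannot stop.
Distance remaining when braking begins: 19 − 16.792 = 2.208 m.
v² = v₀² − 2a·d = 74.151 − 2 × 7.546 × 2.208 = 40.828 m²/s².
v = √40.828 = 6.390 m/s.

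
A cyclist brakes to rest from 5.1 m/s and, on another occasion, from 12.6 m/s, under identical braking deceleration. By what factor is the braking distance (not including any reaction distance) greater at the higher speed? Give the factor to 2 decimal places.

Factor ≈ 6.10

Braking distance d = v²/(2a), so with a fixed, d ∝ v².
Factor = (12.6/5.1)² = 2.4706² = 6.1039.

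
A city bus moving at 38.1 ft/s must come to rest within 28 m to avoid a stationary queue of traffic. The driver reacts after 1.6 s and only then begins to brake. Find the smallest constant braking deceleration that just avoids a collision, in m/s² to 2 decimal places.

38.1 ft/s × 0.3048 = 11.6129 m/s.
Distance covered during reaction = 11.6129 × 1.6 = 18.581 m.
Distance available for braking: 28 − 18.581 = 9.419 m.
v² = 2a·d ⇒ a = v²/(2d) = 11.6129² / (2 × 9.419) = 134.859 / 18.838 = 7.1589 m/s².

Required deceleration ≈ 7.16 m/s²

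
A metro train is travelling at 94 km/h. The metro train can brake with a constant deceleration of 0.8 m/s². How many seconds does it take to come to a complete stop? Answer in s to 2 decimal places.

94 km/h ÷ 3.6 = 26.1111 m/s.
Braking time = v/a = 26.1111 / 0.800 = 32.639 s.

Braking time ≈ 32.64 s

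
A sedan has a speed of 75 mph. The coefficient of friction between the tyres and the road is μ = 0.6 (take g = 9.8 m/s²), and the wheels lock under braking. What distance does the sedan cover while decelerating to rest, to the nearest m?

75 mph × 0.44704 = 33.5280 m/s.
a = μg = 0.6 × 9.8 = 5.880 m/s².
Braking distance = v²/(2a) = 33.5280² / (2 × 5.880) = 1124.127 / 11.760 = 95.589 m.

Braking distance ≈ 96 m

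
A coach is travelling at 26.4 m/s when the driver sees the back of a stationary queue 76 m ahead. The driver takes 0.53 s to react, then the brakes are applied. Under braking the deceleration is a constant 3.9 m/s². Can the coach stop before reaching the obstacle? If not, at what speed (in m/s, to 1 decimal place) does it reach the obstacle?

Reaction distance = 26.4000 × 0.53 = 13.992 m.
Braking distance needed to stop: v²/(2a) = 696.960 / 7.800 = 89.354 m, so total needed = 13.992 + 89.354 = 103.346 m > 76 m — it cannot stop.
Distance remaining when braking begins: 76 − 13.992 = 62.008 m.
v² = v₀² − 2a·d = 696.960 − 2 × 3.900 × 62.008 = 213.298 m²/s².
v = √213.298 = 14.605 m/s.

No — it strikes the obstacle at 14.6 m/s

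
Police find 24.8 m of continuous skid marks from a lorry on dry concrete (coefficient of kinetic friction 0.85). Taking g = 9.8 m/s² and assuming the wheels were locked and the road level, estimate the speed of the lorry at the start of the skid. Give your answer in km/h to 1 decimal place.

Deceleration a = μg = 0.85 × 9.8 = 8.330 m/s².
v = √(2a·d) = √(2 × 8.330 × 24.8) = √413.168 = 20.3265 m/s.
= 20.3265 × 3.6 = 73.175 km/h.

Initial speed ≈ 73.2 km/h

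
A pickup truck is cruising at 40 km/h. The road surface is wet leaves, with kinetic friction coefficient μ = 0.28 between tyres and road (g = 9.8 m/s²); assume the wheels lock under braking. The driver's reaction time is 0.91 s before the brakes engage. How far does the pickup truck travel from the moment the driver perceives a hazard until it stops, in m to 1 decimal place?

Total stopping distance ≈ 32.6 m

40 km/h ÷ 3.6 = 11.1111 m/s.
a = μg = 0.28 × 9.8 = 2.744 m/s².
Reaction distance = v·t_r = 11.1111 × 0.91 = 10.111 m.
Braking distance = v²/(2a) = 11.1111² / (2 × 2.744) = 123.457 / 5.488 = 22.496 m.
Total = 10.111 + 22.496 = 32.607 m.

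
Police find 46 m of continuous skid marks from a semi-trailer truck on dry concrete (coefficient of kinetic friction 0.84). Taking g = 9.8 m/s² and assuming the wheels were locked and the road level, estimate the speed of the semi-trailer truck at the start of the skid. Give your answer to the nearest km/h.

Deceleration a = μg = 0.84 × 9.8 = 8.232 m/s².
v = √(2a·d) = √(2 × 8.232 × 46) = √757.344 = 27.5199 m/s.
= 27.5199 × 3.6 = 99.072 km/h.

Initial speed ≈ 99 km/h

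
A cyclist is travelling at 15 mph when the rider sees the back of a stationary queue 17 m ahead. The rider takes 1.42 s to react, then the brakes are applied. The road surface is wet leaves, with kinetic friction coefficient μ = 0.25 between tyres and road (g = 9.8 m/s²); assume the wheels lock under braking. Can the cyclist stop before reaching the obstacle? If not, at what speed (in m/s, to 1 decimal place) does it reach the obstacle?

No — it strikes the obstacle at 2.9 m/s

15 mph × 0.44704 = 6.7056 m/s.
a = μg = 0.25 × 9.8 = 2.450 m/s².
Reaction distance = 6.7056 × 1.42 = 9.522 m.
Braking distance needed to stop: v²/(2a) = 44.965 / 4.900 = 9.177 m, so total needed = 9.522 + 9.177 = 18.699 m > 17 m — it cannot stop.
Distance remaining when braking begins: 17 − 9.522 = 7.478 m.
v² = v₀² − 2a·d = 44.965 − 2 × 2.450 × 7.478 = 8.323 m²/s².
v = √8.323 = 2.885 m/s.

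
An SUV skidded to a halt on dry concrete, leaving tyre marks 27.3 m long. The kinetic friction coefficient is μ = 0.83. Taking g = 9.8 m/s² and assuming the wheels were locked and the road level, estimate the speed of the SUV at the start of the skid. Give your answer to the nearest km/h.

Initial speed ≈ 76 km/h

Deceleration a = μg = 0.83 × 9.8 = 8.134 m/s².
v = √(2a·d) = √(2 × 8.134 × 27.3) = √444.116 = 21.0741 m/s.
= 21.0741 × 3.6 = 75.867 km/h.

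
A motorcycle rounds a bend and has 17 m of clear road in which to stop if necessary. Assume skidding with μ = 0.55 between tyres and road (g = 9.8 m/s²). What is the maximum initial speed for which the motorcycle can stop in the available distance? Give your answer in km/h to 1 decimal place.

Maximum speed ≈ 48.7 km/h

a = μg = 0.55 × 9.8 = 5.390 m/s².
v²/(2a) = d ⇒ v = √(2 × 5.390 × 17) = √183.26 = 13.5374 m/s.
13.5374 m/s × 3.6 = 48.735 km/h.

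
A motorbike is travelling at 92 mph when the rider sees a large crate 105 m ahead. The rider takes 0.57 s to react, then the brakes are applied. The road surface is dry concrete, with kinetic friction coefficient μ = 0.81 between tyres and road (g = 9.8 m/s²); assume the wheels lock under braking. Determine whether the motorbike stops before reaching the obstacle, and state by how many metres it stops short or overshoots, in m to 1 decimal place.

92 mph × 0.44704 = 41.1277 m/s.
a = μg = 0.81 × 9.8 = 7.938 m/s².
Reaction distance = 41.1277 × 0.57 = 23.443 m.
Braking distance = v²/(2a) = 1691.488 / 15.876 = 106.544 m.
Total stopping distance = 23.443 + 106.544 = 129.987 m, vs 105 m available — it cannot stop in time and overshoots by 129.987 − 105 = 24.987 m.

No — it overshoots by 25.0 m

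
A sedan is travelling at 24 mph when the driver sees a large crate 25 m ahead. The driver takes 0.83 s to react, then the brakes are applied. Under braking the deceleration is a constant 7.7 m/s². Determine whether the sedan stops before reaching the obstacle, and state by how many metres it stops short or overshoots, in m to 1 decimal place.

Yes — it stops 8.6 m short of the obstacle

24 mph × 0.44704 = 10.7290 m/s.
Reaction distance = 10.7290 × 0.83 = 8.905 m.
Braking distance = v²/(2a) = 115.111 / 15.400 = 7.475 m.
Total stopping distance = 8.905 + 7.475 = 16.380 m, vs 25 m available — it stops with 25 − 16.380 = 8.620 m to spare.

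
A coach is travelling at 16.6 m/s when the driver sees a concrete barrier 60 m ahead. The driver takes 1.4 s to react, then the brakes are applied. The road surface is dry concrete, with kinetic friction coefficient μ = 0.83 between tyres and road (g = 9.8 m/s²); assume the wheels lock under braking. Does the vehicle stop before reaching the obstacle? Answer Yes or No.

a = μg = 0.83 × 9.8 = 8.134 m/s².
Reaction distance = 16.6000 × 1.4 = 23.240 m.
Braking distance = v²/(2a) = 275.560 / 16.268 = 16.939 m.
Total stopping distance = 23.240 + 16.939 = 40.179 m, vs 60 m available — it stops with 60 − 40.179 = 19.821 m to spare.

Yes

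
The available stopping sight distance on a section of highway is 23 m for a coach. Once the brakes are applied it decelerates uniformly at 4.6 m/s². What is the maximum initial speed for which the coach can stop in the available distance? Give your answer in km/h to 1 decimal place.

v²/(2a) = d ⇒ v = √(2 × 4.600 × 23) = √211.60 = 14.5465 m/s.
14.5465 m/s × 3.6 = 52.367 km/h.

Maximum speed ≈ 52.4 km/h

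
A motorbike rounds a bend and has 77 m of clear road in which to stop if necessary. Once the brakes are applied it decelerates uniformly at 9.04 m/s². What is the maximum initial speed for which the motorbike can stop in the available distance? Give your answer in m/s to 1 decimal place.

Maximum speed ≈ 37.3 m/s

v²/(2a) = d ⇒ v = √(2 × 9.040 × 77) = √1392.16 = 37.3117 m/s.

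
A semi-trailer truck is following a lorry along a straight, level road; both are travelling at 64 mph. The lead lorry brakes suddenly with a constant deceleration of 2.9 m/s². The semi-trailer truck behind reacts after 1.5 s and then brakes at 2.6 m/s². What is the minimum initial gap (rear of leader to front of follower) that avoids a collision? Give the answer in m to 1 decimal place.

64 mph × 0.44704 = 28.6106 m/s.
Leader travels v²/(2a_L) = 818.566 / 5.800 = 141.132 m before stopping.
Follower covers v·t_r = 28.6106 × 1.5 = 42.916 m while reacting, then v²/(2a_F) = 818.566 / 5.200 = 157.417 m while braking, for a total of 42.916 + 157.417 = 200.333 m.
Since a_F ≤ a_L and the follower starts braking later, the follower is never slower than the leader, so the closest approach is when both have stopped.
Minimum gap = 200.333 − 141.132 = 59.201 m.

Minimum gap ≈ 59.2 m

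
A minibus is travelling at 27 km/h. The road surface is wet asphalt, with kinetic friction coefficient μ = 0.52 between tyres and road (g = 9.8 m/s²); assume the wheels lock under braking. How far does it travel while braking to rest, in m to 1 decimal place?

Braking distance ≈ 5.5 m

27 km/h ÷ 3.6 = 7.5000 m/s.
a = μg = 0.52 × 9.8 = 5.096 m/s².
Braking distance = v²/(2a) = 7.5000² / (2 × 5.096) = 56.250 / 10.192 = 5.519 m.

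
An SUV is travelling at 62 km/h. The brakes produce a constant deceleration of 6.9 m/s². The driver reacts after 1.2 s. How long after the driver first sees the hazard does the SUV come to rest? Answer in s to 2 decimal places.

62 km/h ÷ 3.6 = 17.2222 m/s.
Braking time = v/a = 17.2222 / 6.900 = 2.496 s.
Total = 1.2 + 2.496 = 3.696 s.

Total time ≈ 3.70 s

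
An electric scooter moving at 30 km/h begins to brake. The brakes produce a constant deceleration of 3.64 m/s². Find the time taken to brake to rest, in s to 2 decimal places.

Braking time ≈ 2.29 s

30 km/h ÷ 3.6 = 8.3333 m/s.
Braking time = v/a = 8.3333 / 3.640 = 2.289 s.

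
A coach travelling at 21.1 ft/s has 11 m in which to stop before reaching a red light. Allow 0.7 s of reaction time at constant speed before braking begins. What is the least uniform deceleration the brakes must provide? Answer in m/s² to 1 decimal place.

21.1 ft/s × 0.3048 = 6.4313 m/s.
Distance covered during reaction = 6.4313 × 0.7 = 4.502 m.
Distance available for braking: 11 − 4.502 = 6.498 m.
v² = 2a·d ⇒ a = v²/(2d) = 6.4313² / (2 × 6.498) = 41.362 / 12.996 = 3.1827 m/s².

Required deceleration ≈ 3.2 m/s²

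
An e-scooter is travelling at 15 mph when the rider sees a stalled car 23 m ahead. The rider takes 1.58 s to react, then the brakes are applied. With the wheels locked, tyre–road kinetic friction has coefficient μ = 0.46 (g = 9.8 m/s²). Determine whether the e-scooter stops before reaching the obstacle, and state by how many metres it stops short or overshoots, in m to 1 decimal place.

Yes — it stops 7.4 m short of the obstacle

15 mph × 0.44704 = 6.7056 m/s.
a = μg = 0.46 × 9.8 = 4.508 m/s².
Reaction distance = 6.7056 × 1.58 = 10.595 m.
Braking distance = v²/(2a) = 44.965 / 9.016 = 4.987 m.
Total stopping distance = 10.595 + 4.987 = 15.582 m, vs 23 m available — it stops with 23 − 15.582 = 7.418 m to spare.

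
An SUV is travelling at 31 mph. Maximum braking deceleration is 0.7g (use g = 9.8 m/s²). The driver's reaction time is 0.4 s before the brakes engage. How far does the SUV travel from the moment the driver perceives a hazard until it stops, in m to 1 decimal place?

31 mph × 0.44704 = 13.8582 m/s.
a = 0.7 × 9.8 = 6.860 m/s².
Reaction distance = v·t_r = 13.8582 × 0.4 = 5.543 m.
Braking distance = v²/(2a) = 13.8582² / (2 × 6.860) = 192.050 / 13.720 = 13.998 m.
Total = 5.543 + 13.998 = 19.541 m.

Total stopping distance ≈ 19.5 m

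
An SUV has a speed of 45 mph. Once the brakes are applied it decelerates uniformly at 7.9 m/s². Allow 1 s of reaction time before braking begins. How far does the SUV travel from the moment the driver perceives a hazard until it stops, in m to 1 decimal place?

45 mph × 0.44704 = 20.1168 m/s.
Reaction distance = v·t_r = 20.1168 × 1 = 20.117 m.
Braking distance = v²/(2a) = 20.1168² / (2 × 7.900) = 404.686 / 15.800 = 25.613 m.
Total = 20.117 + 25.613 = 45.730 m.

Total stopping distance ≈ 45.7 m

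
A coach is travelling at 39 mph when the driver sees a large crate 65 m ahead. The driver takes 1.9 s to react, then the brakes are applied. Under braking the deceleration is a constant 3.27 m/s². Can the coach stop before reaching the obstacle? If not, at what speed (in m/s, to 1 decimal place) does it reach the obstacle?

No — it strikes the obstacle at 9.8 m/s

39 mph × 0.44704 = 17.4346 m/s.
Reaction distance = 17.4346 × 1.9 = 33.126 m.
Braking distance needed to stop: v²/(2a) = 303.965 / 6.540 = 46.478 m, so total needed = 33.126 + 46.478 = 79.604 m > 65 m — it cannot stop.
Distance remaining when braking begins: 65 − 33.126 = 31.874 m.
v² = v₀² − 2a·d = 303.965 − 2 × 3.270 × 31.874 = 95.509 m²/s².
v = √95.509 = 9.773 m/s.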